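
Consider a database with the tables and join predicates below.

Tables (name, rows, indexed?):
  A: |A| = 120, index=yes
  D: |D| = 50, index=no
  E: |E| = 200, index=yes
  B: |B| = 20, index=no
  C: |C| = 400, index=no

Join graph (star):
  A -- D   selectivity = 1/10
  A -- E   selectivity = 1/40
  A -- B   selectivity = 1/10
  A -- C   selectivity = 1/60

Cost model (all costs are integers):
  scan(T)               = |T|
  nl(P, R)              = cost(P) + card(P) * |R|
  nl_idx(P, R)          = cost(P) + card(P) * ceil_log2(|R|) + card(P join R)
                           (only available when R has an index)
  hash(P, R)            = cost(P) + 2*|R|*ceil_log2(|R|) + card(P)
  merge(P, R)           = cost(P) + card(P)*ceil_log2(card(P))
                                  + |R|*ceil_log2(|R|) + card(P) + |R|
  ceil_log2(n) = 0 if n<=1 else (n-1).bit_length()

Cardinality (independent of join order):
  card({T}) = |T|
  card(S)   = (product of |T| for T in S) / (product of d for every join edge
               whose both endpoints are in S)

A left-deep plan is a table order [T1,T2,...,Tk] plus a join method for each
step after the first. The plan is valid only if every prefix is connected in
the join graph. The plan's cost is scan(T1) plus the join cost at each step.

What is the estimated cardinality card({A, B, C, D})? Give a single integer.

8000

Tables in S: A(120), B(20), C(400), D(50)
Edges inside S: A-D(d=10), A-B(d=10), A-C(d=60)
numerator = 120 * 20 * 400 * 50 = 48000000
denominator = 10 * 10 * 60 = 6000
card(S) = 48000000 / 6000 = 8000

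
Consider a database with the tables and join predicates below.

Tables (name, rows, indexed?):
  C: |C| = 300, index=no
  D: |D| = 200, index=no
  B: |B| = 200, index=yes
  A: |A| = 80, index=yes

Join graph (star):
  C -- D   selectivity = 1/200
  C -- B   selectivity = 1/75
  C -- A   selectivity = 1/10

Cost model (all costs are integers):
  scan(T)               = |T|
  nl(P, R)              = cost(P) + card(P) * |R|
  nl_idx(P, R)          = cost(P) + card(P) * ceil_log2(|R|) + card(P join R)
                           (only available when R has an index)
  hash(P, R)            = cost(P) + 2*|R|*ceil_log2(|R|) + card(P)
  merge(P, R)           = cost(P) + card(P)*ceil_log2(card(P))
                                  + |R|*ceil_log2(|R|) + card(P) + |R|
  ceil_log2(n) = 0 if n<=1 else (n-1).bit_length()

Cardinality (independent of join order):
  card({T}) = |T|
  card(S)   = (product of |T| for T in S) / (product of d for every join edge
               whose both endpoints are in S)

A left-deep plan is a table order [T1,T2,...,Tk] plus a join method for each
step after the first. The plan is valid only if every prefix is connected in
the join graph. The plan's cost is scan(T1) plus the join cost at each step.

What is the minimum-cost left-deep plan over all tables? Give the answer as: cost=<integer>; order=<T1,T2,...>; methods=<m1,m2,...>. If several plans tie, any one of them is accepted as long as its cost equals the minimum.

Selinger DP (subsets sized 1..n):
  {C}: scan cost=300, card=300
  {D}: scan cost=200, card=200
  {B}: scan cost=200, card=200
  {A}: scan cost=80, card=80
  {CD}: card=300; try (D,hash)→3800, (C,merge)→5000, (D,merge)→5100, (C,hash)→5800, (C,nl)→60200, (D,nl)→60300; best=3800 via (D,hash)
  {BC}: card=800; try (B,nl_idx)→3500, (B,hash)→3800, (C,merge)→5000, (B,merge)→5100, (C,hash)→5800, (C,nl)→60200 …(+1); best=3500 via (B,nl_idx)
  {AC}: card=2400; try (A,hash)→1720, (C,merge)→3720, (A,merge)→3940, (A,nl_idx)→4800, (C,hash)→5560, (C,nl)→24080 …(+1); best=1720 via (A,hash)
  {BCD}: card=800; try (B,nl_idx)→7000, (B,hash)→7300, (D,hash)→7500, (B,merge)→8600, (D,merge)→14100, (B,nl)→63800 …(+1); best=7000 via (B,nl_idx)
  {ACD}: card=2400; try (A,hash)→5220, (D,hash)→7320, (A,merge)→7440, (A,nl_idx)→8300, (A,nl)→27800, (D,merge)→34720 …(+1); best=5220 via (A,hash)
  {ABC}: card=6400; try (A,hash)→5420, (B,hash)→7320, (A,merge)→12940, (A,nl_idx)→15500, (B,nl_idx)→27320, (B,merge)→34720 …(+2); best=5420 via (A,hash)
  {ABCD}: card=6400; try (A,hash)→8920, (B,hash)→10820, (D,hash)→15020, (A,merge)→16440, (A,nl_idx)→19000, (B,nl_idx)→30820 …(+5); best=8920 via (A,hash)

cost=8920; order=C,D,B,A; methods=hash,nl_idx,hash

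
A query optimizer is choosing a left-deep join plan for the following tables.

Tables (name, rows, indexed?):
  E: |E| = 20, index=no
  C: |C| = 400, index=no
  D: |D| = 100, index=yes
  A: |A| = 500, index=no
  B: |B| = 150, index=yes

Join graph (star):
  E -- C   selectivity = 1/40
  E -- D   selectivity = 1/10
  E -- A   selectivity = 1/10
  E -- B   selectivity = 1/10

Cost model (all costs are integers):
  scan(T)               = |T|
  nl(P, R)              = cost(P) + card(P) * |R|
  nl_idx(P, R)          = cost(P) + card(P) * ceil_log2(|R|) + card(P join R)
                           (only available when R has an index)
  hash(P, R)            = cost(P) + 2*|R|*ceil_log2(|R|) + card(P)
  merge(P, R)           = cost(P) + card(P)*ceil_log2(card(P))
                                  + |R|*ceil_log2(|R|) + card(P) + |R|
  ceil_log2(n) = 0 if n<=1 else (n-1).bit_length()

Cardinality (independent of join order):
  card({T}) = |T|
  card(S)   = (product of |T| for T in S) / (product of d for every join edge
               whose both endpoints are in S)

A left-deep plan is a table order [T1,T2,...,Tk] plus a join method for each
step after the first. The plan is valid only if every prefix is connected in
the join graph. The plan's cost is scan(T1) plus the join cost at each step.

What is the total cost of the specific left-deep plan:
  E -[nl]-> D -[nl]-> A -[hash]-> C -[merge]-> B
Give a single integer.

step 1: scan E: cost=20, card=20
step 2: join D via nl
    card(P join D) = 20*100/(10) = 200
    cost = 20 + 20*100 = 2020
step 3: join A via nl
    card(P join A) = 200*500/(10) = 10000
    cost = 2020 + 200*500 = 102020
step 4: join C via hash
    card(P join C) = 10000*400/(40) = 100000
    cost = 102020 + 2*400*9 + 10000 = 119220
step 5: join B via merge
    card(P join B) = 100000*150/(10) = 1500000
    cost = 119220 + 100000*17 + 150*8 + 100000 + 150 = 1920570

1920570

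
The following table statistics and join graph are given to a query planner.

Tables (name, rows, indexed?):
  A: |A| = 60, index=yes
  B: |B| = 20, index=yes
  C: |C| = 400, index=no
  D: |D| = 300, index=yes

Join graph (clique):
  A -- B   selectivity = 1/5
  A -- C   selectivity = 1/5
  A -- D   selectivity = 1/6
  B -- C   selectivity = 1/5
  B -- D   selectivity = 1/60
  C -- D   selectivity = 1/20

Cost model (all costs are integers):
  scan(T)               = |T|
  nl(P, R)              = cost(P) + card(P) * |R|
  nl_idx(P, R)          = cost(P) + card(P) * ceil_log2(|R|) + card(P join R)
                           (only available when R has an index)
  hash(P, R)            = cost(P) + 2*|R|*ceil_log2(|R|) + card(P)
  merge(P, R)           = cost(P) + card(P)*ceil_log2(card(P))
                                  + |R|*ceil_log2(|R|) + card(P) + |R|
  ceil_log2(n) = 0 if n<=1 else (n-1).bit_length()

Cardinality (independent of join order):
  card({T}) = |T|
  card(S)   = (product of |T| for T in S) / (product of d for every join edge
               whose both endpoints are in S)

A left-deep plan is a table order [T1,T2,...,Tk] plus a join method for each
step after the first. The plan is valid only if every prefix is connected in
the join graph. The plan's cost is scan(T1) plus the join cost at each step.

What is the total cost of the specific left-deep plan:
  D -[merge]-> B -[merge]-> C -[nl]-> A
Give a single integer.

step 1: scan D: cost=300, card=300
step 2: join B via merge
    card(P join B) = 300*20/(60) = 100
    cost = 300 + 300*9 + 20*5 + 300 + 20 = 3420
step 3: join C via merge
    card(P join C) = 100*400/(5*20) = 400
    cost = 3420 + 100*7 + 400*9 + 100 + 400 = 8220
step 4: join A via nl
    card(P join A) = 400*60/(5*5*6) = 160
    cost = 8220 + 400*60 = 32220

32220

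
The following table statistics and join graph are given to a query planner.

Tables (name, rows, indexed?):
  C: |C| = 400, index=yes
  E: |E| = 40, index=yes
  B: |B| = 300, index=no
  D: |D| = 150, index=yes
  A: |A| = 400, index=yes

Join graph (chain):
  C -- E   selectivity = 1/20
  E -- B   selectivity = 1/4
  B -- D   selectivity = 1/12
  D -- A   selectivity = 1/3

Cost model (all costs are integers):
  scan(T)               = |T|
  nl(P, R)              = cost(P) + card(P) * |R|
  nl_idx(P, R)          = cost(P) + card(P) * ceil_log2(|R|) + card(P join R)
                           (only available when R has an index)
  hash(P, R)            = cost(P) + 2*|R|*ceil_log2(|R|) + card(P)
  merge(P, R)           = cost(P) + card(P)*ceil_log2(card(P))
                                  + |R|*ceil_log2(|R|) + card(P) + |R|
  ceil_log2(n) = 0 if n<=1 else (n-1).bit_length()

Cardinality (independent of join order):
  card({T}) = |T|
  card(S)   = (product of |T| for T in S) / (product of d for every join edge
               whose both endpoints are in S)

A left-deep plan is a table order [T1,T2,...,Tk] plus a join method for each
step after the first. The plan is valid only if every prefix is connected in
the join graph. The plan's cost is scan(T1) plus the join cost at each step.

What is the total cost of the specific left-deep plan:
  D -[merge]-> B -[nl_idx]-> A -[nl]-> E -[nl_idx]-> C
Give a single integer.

step 1: scan D: cost=150, card=150
step 2: join B via merge
    card(P join B) = 150*300/(12) = 3750
    cost = 150 + 150*8 + 300*9 + 150 + 300 = 4500
step 3: join A via nl_idx
    card(P join A) = 3750*400/(3) = 500000
    cost = 4500 + 3750*9 + 500000 = 538250
step 4: join E via nl
    card(P join E) = 500000*40/(4) = 5000000
    cost = 538250 + 500000*40 = 20538250
step 5: join C via nl_idx
    card(P join C) = 5000000*400/(20) = 100000000
    cost = 20538250 + 5000000*9 + 100000000 = 165538250

165538250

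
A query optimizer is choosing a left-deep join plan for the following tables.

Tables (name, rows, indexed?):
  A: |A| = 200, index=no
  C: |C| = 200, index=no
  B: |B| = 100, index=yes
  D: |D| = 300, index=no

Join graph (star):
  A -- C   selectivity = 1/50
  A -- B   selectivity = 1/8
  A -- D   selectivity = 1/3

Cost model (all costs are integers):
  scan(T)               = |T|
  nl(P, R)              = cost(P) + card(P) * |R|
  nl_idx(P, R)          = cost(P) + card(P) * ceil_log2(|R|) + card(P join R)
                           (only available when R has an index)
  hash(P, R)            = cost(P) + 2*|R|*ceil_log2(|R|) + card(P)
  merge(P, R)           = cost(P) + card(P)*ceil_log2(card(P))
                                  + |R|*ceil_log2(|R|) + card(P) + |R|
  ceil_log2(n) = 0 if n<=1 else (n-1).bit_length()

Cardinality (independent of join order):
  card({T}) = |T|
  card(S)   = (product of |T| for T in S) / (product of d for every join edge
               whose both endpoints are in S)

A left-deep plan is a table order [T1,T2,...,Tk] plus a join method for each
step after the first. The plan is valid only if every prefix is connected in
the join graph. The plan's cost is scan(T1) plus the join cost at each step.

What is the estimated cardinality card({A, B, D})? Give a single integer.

Tables in S: A(200), B(100), D(300)
Edges inside S: A-B(d=8), A-D(d=3)
numerator = 200 * 100 * 300 = 6000000
denominator = 8 * 3 = 24
card(S) = 6000000 / 24 = 250000

250000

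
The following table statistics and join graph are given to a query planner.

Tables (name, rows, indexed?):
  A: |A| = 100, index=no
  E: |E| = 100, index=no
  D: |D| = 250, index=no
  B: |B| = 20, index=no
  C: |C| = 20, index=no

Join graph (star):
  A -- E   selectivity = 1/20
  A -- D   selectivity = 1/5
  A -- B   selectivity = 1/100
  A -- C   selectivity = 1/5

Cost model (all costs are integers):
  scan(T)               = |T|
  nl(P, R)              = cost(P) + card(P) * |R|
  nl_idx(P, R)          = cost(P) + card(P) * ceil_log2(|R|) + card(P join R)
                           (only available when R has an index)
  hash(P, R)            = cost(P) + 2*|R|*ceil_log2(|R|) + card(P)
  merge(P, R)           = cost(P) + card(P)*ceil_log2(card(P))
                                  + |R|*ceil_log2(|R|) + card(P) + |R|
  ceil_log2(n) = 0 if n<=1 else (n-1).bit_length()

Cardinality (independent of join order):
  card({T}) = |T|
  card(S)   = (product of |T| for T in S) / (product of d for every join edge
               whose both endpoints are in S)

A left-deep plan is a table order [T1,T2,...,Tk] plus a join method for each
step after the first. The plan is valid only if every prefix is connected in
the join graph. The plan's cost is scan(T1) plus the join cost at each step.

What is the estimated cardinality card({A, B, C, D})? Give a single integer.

4000

Tables in S: A(100), B(20), C(20), D(250)
Edges inside S: A-D(d=5), A-B(d=100), A-C(d=5)
numerator = 100 * 20 * 20 * 250 = 10000000
denominator = 5 * 100 * 5 = 2500
card(S) = 10000000 / 2500 = 4000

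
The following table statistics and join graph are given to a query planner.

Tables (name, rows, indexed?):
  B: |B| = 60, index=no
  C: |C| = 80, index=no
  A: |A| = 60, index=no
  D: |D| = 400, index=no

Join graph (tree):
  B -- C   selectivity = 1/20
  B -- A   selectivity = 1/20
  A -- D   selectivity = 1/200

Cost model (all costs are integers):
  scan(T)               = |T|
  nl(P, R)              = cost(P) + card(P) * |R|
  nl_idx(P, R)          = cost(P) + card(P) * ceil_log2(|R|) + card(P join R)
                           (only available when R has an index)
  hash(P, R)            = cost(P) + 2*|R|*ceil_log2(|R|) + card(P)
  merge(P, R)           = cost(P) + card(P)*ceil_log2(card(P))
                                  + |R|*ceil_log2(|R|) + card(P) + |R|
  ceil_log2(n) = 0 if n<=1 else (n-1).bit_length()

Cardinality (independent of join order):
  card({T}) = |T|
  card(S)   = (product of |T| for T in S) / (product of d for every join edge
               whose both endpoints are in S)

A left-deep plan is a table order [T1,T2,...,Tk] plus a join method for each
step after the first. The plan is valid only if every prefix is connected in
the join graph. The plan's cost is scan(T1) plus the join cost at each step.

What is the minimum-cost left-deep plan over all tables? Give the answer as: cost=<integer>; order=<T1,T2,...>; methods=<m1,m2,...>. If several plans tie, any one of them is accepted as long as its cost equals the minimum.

Selinger DP (subsets sized 1..n):
  {B}: scan cost=60, card=60
  {C}: scan cost=80, card=80
  {A}: scan cost=60, card=60
  {D}: scan cost=400, card=400
  {BC}: card=240; try (B,hash)→880, (C,merge)→1120, (B,merge)→1140, (C,hash)→1240, (C,nl)→4860, (B,nl)→4880; best=880 via (B,hash)
  {AB}: card=180; try (B,hash)→840, (A,hash)→840, (B,merge)→900, (A,merge)→900, (B,nl)→3660, (A,nl)→3660; best=840 via (B,hash)
  {AD}: card=120; try (A,hash)→1520, (D,merge)→4480, (A,merge)→4820, (D,hash)→7320, (D,nl)→24060, (A,nl)→24400; best=1520 via (A,hash)
  {ABC}: card=720; try (A,hash)→1840, (C,hash)→2140, (C,merge)→3100, (A,merge)→3460, (C,nl)→15240, (A,nl)→15280; best=1840 via (A,hash)
  {ABD}: card=360; try (B,hash)→2360, (B,merge)→2900, (D,merge)→6460, (D,hash)→8220, (B,nl)→8720, (D,nl)→72840; best=2360 via (B,hash)
  {ABCD}: card=1440; try (C,hash)→3840, (C,merge)→6600, (D,hash)→9760, (D,merge)→13760, (C,nl)→31160, (D,nl)→289840; best=3840 via (C,hash)

cost=3840; order=D,A,B,C; methods=hash,hash,hash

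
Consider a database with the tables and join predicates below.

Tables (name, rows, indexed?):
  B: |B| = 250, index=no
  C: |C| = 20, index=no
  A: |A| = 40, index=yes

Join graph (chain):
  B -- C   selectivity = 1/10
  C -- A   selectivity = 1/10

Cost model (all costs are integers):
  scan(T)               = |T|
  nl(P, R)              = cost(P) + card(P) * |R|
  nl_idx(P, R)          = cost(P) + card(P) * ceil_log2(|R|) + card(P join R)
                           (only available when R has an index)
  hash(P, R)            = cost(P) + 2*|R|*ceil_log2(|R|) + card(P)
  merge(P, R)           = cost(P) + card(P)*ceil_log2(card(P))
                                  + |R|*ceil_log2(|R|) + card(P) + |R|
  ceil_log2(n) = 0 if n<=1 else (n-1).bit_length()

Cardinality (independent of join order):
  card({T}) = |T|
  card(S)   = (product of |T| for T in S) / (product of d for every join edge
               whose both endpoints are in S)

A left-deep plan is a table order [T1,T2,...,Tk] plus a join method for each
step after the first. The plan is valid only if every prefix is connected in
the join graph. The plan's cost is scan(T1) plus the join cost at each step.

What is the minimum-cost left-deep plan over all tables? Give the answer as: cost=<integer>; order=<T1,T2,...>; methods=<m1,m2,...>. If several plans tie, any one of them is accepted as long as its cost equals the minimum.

cost=1680; order=B,C,A; methods=hash,hash

Selinger DP (subsets sized 1..n):
  {B}: scan cost=250, card=250
  {C}: scan cost=20, card=20
  {A}: scan cost=40, card=40
  {BC}: card=500; try (C,hash)→700, (B,merge)→2390, (C,merge)→2620, (B,hash)→4040, (B,nl)→5020, (C,nl)→5250; best=700 via (C,hash)
  {AC}: card=80; try (A,nl_idx)→220, (C,hash)→280, (A,merge)→420, (C,merge)→440, (A,hash)→520, (A,nl)→820 …(+1); best=220 via (A,nl_idx)
  {ABC}: card=2000; try (A,hash)→1680, (B,merge)→3110, (B,hash)→4300, (A,nl_idx)→5700, (A,merge)→5980, (B,nl)→20220 …(+1); best=1680 via (A,hash)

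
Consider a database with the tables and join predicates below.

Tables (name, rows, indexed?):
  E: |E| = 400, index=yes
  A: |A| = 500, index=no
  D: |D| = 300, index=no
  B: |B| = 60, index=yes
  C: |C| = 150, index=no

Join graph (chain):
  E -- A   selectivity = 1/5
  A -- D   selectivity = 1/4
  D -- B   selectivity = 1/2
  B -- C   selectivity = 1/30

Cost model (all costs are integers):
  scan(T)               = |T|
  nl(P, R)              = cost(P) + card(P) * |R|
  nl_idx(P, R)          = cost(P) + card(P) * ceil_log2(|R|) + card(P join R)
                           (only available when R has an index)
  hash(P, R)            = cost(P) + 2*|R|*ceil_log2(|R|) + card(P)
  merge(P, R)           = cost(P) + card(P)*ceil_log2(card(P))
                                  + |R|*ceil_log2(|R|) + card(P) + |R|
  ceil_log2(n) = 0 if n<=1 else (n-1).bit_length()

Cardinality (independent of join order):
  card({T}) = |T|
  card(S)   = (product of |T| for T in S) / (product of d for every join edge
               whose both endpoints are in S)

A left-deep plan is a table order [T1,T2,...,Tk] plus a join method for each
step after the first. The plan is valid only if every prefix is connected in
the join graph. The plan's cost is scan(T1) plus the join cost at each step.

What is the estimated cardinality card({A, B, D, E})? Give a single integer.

Tables in S: A(500), B(60), D(300), E(400)
Edges inside S: E-A(d=5), A-D(d=4), D-B(d=2)
numerator = 500 * 60 * 300 * 400 = 3600000000
denominator = 5 * 4 * 2 = 40
card(S) = 3600000000 / 40 = 90000000

90000000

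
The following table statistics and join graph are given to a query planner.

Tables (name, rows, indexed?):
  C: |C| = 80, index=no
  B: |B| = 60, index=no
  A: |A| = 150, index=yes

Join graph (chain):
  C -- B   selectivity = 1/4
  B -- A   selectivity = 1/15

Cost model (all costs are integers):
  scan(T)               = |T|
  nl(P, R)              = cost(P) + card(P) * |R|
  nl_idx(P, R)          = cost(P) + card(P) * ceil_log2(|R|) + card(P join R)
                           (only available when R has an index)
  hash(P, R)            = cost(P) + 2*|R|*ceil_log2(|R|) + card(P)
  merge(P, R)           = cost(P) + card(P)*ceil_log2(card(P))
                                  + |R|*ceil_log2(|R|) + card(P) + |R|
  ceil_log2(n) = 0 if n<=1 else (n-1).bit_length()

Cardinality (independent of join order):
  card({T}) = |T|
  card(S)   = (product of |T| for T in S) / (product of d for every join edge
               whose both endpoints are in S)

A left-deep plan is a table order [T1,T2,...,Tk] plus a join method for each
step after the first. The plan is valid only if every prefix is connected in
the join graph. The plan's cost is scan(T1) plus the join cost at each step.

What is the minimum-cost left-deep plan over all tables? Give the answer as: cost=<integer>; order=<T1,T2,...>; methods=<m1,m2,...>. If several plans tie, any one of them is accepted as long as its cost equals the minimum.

cost=2740; order=A,B,C; methods=hash,hash

Selinger DP (subsets sized 1..n):
  {C}: scan cost=80, card=80
  {B}: scan cost=60, card=60
  {A}: scan cost=150, card=150
  {BC}: card=1200; try (B,hash)→880, (C,merge)→1120, (B,merge)→1140, (C,hash)→1240, (C,nl)→4860, (B,nl)→4880; best=880 via (B,hash)
  {AB}: card=600; try (B,hash)→1020, (A,nl_idx)→1140, (A,merge)→1830, (B,merge)→1920, (A,hash)→2520, (A,nl)→9060 …(+1); best=1020 via (B,hash)
  {ABC}: card=12000; try (C,hash)→2740, (A,hash)→4480, (C,merge)→8260, (A,merge)→16630, (A,nl_idx)→22480, (C,nl)→49020 …(+1); best=2740 via (C,hash)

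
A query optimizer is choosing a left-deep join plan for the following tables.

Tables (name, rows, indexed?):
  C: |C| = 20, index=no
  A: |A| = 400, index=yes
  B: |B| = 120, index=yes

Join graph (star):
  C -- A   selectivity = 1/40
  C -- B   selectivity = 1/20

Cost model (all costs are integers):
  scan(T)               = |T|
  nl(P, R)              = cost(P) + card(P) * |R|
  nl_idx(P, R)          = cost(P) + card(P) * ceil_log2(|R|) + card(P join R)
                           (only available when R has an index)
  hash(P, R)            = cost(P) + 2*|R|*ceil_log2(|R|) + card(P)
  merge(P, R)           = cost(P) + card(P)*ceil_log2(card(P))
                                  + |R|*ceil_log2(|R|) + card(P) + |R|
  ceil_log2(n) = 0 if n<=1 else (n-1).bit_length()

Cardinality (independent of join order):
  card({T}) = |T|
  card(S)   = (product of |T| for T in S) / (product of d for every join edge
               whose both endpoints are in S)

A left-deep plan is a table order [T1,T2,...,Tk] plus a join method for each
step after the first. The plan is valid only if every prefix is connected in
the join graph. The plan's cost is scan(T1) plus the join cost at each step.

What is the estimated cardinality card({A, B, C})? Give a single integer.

Tables in S: A(400), B(120), C(20)
Edges inside S: C-A(d=40), C-B(d=20)
numerator = 400 * 120 * 20 = 960000
denominator = 40 * 20 = 800
card(S) = 960000 / 800 = 1200

1200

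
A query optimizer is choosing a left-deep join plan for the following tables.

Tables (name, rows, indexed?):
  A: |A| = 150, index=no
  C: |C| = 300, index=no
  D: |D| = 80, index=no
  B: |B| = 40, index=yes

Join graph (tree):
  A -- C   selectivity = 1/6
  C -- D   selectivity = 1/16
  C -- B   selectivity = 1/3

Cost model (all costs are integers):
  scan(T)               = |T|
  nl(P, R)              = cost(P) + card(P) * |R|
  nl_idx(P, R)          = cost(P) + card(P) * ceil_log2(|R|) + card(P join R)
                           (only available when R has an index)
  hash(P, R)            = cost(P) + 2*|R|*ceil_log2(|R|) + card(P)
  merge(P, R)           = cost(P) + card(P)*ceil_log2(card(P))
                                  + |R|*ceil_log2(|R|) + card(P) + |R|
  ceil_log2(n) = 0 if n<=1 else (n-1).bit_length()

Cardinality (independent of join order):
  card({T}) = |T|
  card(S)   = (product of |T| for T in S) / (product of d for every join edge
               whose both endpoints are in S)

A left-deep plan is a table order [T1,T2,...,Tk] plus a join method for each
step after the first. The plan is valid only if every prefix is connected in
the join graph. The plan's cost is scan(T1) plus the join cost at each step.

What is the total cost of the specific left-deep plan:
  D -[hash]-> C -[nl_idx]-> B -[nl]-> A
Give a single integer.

3034560

step 1: scan D: cost=80, card=80
step 2: join C via hash
    card(P join C) = 80*300/(16) = 1500
    cost = 80 + 2*300*9 + 80 = 5560
step 3: join B via nl_idx
    card(P join B) = 1500*40/(3) = 20000
    cost = 5560 + 1500*6 + 20000 = 34560
step 4: join A via nl
    card(P join A) = 20000*150/(6) = 500000
    cost = 34560 + 20000*150 = 3034560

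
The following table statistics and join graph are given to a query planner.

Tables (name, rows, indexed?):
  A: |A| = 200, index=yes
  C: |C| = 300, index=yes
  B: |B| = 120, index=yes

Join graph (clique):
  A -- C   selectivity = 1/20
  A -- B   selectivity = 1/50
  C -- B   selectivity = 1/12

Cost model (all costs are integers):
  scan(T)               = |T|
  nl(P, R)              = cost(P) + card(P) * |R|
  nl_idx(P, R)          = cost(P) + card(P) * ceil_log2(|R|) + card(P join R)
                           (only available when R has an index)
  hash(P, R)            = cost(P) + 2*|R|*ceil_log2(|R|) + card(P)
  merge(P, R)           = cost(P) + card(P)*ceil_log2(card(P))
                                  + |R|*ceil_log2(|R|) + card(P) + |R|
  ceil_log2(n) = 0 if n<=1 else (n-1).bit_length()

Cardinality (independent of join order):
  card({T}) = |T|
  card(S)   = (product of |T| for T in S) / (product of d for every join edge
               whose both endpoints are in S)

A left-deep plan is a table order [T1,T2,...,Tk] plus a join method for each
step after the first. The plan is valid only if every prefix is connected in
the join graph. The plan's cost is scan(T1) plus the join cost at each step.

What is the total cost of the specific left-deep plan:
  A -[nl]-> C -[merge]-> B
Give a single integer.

100160

step 1: scan A: cost=200, card=200
step 2: join C via nl
    card(P join C) = 200*300/(20) = 3000
    cost = 200 + 200*300 = 60200
step 3: join B via merge
    card(P join B) = 3000*120/(50*12) = 600
    cost = 60200 + 3000*12 + 120*7 + 3000 + 120 = 100160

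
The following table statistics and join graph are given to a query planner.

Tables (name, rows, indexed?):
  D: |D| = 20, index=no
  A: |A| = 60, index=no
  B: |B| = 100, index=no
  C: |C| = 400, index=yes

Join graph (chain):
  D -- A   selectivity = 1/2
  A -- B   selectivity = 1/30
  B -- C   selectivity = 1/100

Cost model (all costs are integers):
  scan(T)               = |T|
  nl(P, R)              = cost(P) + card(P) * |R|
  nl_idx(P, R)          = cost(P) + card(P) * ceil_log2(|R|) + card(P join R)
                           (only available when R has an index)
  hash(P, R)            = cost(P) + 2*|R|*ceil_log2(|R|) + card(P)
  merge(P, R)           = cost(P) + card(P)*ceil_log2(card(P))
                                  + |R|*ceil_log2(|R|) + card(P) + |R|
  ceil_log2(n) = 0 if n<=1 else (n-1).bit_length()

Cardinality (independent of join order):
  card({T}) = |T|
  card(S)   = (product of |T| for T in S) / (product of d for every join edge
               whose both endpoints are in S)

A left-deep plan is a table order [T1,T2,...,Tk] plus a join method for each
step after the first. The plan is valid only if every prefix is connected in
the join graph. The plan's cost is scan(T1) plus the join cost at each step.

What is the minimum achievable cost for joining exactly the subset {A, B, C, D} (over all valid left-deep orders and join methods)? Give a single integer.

Selinger DP over subsets of {A,B,C,D}:
  {D}: scan cost=20, card=20
  {A}: scan cost=60, card=60
  {B}: scan cost=100, card=100
  {C}: scan cost=400, card=400
  {AD}: card=600; try (D,hash)→320, (A,merge)→560, (D,merge)→600, (A,hash)→760, (A,nl)→1220, (D,nl)→1260; best=320 via (D,hash)
  {AB}: card=200; try (A,hash)→920, (B,merge)→1280, (A,merge)→1320, (B,hash)→1520, (B,nl)→6060, (A,nl)→6100; best=920 via (A,hash)
  {BC}: card=400; try (C,nl_idx)→1400, (B,hash)→2200, (C,merge)→4900, (B,merge)→5200, (C,hash)→7400, (C,nl)→40100 …(+1); best=1400 via (C,nl_idx)
  {ABD}: card=2000; try (D,hash)→1320, (B,hash)→2320, (D,merge)→2840, (D,nl)→4920, (B,merge)→7720, (B,nl)→60320; best=1320 via (D,hash)
  {ABC}: card=800; try (A,hash)→2520, (C,nl_idx)→3520, (A,merge)→5820, (C,merge)→6720, (C,hash)→8320, (A,nl)→25400 …(+1); best=2520 via (A,hash)
  {ABCD}: card=8000; try (D,hash)→3520, (C,hash)→10520, (D,merge)→11440, (D,nl)→18520, (C,nl_idx)→27320, (C,merge)→29320 …(+1); best=3520 via (D,hash)

3520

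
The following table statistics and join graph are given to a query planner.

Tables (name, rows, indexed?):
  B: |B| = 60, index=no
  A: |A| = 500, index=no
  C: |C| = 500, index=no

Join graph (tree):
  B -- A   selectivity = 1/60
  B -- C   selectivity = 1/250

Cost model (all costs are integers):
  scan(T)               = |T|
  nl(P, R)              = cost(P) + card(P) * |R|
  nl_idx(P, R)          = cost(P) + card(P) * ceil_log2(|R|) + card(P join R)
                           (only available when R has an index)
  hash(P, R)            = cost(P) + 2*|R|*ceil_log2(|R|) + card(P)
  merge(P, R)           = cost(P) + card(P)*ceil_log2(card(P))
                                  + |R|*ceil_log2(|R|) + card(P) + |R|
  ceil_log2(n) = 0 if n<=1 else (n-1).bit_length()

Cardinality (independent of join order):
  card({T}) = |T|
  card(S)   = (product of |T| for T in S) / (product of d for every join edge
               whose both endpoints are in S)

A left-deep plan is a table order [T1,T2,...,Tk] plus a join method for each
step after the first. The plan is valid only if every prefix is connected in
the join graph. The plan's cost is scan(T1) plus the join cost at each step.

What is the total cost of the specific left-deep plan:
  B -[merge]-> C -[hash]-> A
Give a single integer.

step 1: scan B: cost=60, card=60
step 2: join C via merge
    card(P join C) = 60*500/(250) = 120
    cost = 60 + 60*6 + 500*9 + 60 + 500 = 5480
step 3: join A via hash
    card(P join A) = 120*500/(60) = 1000
    cost = 5480 + 2*500*9 + 120 = 14600

14600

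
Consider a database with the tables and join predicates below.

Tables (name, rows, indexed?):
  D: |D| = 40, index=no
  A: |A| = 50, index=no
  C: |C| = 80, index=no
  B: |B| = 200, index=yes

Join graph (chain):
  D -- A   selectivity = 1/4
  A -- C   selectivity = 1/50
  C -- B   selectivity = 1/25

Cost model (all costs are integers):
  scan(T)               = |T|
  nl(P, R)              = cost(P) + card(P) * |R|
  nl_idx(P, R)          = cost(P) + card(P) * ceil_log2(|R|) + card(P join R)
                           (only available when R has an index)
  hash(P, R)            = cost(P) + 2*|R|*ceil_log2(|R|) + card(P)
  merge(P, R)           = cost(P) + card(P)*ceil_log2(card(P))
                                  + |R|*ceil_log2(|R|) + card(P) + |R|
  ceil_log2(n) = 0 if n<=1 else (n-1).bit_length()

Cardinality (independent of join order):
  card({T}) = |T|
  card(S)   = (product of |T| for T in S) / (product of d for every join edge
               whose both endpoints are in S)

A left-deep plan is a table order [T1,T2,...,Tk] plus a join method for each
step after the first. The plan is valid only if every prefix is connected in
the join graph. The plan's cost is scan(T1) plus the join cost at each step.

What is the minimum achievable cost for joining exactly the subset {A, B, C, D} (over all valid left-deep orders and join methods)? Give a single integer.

3160

Selinger DP over subsets of {A,B,C,D}:
  {D}: scan cost=40, card=40
  {A}: scan cost=50, card=50
  {C}: scan cost=80, card=80
  {B}: scan cost=200, card=200
  {AD}: card=500; try (D,hash)→580, (A,merge)→670, (D,merge)→680, (A,hash)→680, (A,nl)→2040, (D,nl)→2050; best=580 via (D,hash)
  {AC}: card=80; try (A,hash)→760, (C,merge)→1040, (A,merge)→1070, (C,hash)→1220, (C,nl)→4050, (A,nl)→4080; best=760 via (A,hash)
  {BC}: card=640; try (B,nl_idx)→1360, (C,hash)→1520, (B,merge)→2520, (C,merge)→2640, (B,hash)→3360, (B,nl)→16080 …(+1); best=1360 via (B,nl_idx)
  {ACD}: card=800; try (D,hash)→1320, (D,merge)→1680, (C,hash)→2200, (D,nl)→3960, (C,merge)→6220, (C,nl)→40580; best=1320 via (D,hash)
  {ABC}: card=640; try (B,nl_idx)→2040, (A,hash)→2600, (B,merge)→3200, (B,hash)→4040, (A,merge)→8750, (B,nl)→16760 …(+1); best=2040 via (B,nl_idx)
  {ABCD}: card=6400; try (D,hash)→3160, (B,hash)→5320, (D,merge)→9360, (B,merge)→11920, (B,nl_idx)→14120, (D,nl)→27640 …(+1); best=3160 via (D,hash)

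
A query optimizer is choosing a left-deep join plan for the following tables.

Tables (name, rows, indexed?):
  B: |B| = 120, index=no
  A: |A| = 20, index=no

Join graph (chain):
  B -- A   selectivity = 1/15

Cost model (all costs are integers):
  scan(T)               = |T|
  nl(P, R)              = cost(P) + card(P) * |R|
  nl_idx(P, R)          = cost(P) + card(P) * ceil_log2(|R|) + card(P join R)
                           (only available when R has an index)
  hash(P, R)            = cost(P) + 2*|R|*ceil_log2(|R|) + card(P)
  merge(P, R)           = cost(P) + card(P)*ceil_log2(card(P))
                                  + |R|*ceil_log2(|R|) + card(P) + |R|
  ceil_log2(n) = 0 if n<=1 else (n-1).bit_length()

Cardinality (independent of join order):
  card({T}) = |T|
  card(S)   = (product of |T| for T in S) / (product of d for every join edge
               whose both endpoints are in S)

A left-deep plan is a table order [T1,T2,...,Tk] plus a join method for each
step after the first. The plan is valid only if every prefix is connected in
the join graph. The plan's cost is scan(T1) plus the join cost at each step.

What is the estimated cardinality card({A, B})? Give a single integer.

Tables in S: A(20), B(120)
Edges inside S: B-A(d=15)
numerator = 20 * 120 = 2400
denominator = 15 = 15
card(S) = 2400 / 15 = 160

160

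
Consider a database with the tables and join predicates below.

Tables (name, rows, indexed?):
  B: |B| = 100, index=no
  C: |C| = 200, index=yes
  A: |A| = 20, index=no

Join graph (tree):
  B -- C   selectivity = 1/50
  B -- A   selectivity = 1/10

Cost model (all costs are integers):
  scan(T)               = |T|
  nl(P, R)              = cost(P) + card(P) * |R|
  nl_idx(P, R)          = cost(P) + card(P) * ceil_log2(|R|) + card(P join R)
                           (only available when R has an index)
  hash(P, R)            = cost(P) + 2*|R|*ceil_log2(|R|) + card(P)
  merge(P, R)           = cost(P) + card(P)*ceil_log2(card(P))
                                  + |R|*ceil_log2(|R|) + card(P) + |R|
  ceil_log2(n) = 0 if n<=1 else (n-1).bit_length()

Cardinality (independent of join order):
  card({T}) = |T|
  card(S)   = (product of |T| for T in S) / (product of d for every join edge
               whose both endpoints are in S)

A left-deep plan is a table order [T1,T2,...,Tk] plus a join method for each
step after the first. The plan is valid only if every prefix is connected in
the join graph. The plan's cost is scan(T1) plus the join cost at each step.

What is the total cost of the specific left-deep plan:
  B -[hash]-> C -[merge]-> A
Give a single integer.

step 1: scan B: cost=100, card=100
step 2: join C via hash
    card(P join C) = 100*200/(50) = 400
    cost = 100 + 2*200*8 + 100 = 3400
step 3: join A via merge
    card(P join A) = 400*20/(10) = 800
    cost = 3400 + 400*9 + 20*5 + 400 + 20 = 7520

7520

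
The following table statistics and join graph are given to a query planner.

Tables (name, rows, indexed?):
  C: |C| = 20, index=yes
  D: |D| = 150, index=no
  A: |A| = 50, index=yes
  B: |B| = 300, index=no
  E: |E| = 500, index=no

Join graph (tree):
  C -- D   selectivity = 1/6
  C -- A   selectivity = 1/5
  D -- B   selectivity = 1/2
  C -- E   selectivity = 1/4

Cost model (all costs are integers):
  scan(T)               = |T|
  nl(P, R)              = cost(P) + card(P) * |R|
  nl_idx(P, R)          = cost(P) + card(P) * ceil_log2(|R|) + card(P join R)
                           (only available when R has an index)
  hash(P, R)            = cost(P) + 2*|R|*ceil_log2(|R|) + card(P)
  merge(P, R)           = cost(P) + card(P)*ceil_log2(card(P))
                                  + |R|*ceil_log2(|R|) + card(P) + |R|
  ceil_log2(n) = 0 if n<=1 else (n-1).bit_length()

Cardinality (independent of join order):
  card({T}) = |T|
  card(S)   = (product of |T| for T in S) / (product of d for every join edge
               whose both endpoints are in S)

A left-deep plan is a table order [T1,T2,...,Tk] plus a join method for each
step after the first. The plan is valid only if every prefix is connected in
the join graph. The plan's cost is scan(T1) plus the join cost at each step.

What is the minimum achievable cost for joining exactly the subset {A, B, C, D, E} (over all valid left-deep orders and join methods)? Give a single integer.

Selinger DP over subsets of {A,B,C,D,E}:
  {C}: scan cost=20, card=20
  {D}: scan cost=150, card=150
  {A}: scan cost=50, card=50
  {B}: scan cost=300, card=300
  {E}: scan cost=500, card=500
  {CD}: card=500; try (C,hash)→500, (C,nl_idx)→1400, (D,merge)→1490, (C,merge)→1620, (D,hash)→2440, (D,nl)→3020 …(+1); best=500 via (C,hash)
  {AC}: card=200; try (C,hash)→300, (A,nl_idx)→340, (A,merge)→490, (C,nl_idx)→500, (C,merge)→520, (A,hash)→640 …(+2); best=300 via (C,hash)
  {CE}: card=2500; try (C,hash)→1200, (E,merge)→5140, (C,nl_idx)→5500, (C,merge)→5620, (E,hash)→9040, (E,nl)→10020 …(+1); best=1200 via (C,hash)
  {BD}: card=22500; try (D,hash)→3000, (B,merge)→4500, (D,merge)→4650, (B,hash)→5700, (B,nl)→45150, (D,nl)→45300; best=3000 via (D,hash)
  {ACD}: card=5000; try (A,hash)→1600, (D,hash)→2900, (D,merge)→3450, (A,merge)→5850, (A,nl_idx)→8500, (A,nl)→25500 …(+1); best=1600 via (A,hash)
  {BCD}: card=75000; try (B,hash)→6400, (B,merge)→8500, (C,hash)→25700, (B,nl)→150500, (C,nl_idx)→190500, (C,merge)→363120 …(+1); best=6400 via (B,hash)
  {CDE}: card=62500; try (D,hash)→6100, (E,hash)→10000, (E,merge)→10500, (D,merge)→35050, (E,nl)→250500, (D,nl)→376200; best=6100 via (D,hash)
  {ACE}: card=25000; try (A,hash)→4300, (E,merge)→7100, (E,hash)→9500, (A,merge)→34050, (A,nl_idx)→41200, (E,nl)→100300 …(+1); best=4300 via (A,hash)
  {ABCD}: card=750000; try (B,hash)→12000, (B,merge)→74600, (A,hash)→82000, (A,nl_idx)→1206400, (A,merge)→1356750, (B,nl)→1501600 …(+1); best=12000 via (B,hash)
  {ACDE}: card=625000; try (E,hash)→15600, (D,hash)→31700, (A,hash)→69200, (E,merge)→76600, (D,merge)→405650, (A,nl_idx)→1006100 …(+4); best=15600 via (E,hash)
  {BCDE}: card=9375000; try (B,hash)→74000, (E,hash)→90400, (B,merge)→1071600, (E,merge)→1361400, (B,nl)→18756100, (E,nl)→37506400; best=74000 via (B,hash)
  {ABCDE}: card=93750000; try (B,hash)→646000, (E,hash)→771000, (A,hash)→9449600, (B,merge)→13143600, (E,merge)→15767000, (A,nl_idx)→150074000 …(+4); best=646000 via (B,hash)

646000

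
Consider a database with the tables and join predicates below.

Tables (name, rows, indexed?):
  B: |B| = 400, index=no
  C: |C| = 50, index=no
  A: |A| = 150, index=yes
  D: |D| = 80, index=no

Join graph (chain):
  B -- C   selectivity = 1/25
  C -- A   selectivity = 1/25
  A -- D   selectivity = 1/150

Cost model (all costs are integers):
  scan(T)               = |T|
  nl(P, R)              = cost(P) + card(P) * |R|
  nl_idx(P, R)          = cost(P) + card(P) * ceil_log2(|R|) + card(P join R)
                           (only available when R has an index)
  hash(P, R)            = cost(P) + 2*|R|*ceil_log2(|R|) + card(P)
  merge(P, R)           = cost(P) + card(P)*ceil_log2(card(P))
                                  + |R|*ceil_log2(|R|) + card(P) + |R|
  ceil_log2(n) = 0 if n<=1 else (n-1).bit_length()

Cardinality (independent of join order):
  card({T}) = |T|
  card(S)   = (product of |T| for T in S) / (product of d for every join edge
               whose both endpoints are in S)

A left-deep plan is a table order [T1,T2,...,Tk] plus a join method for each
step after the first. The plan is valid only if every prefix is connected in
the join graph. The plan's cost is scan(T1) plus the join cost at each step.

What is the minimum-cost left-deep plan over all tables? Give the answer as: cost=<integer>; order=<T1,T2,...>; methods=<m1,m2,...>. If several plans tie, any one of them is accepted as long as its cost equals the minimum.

cost=6920; order=D,A,C,B; methods=nl_idx,hash,merge

Selinger DP (subsets sized 1..n):
  {B}: scan cost=400, card=400
  {C}: scan cost=50, card=50
  {A}: scan cost=150, card=150
  {D}: scan cost=80, card=80
  {BC}: card=800; try (C,hash)→1400, (B,merge)→4400, (C,merge)→4750, (B,hash)→7300, (B,nl)→20050, (C,nl)→20400; best=1400 via (C,hash)
  {AC}: card=300; try (A,nl_idx)→750, (C,hash)→900, (A,merge)→1750, (C,merge)→1850, (A,hash)→2500, (A,nl)→7550 …(+1); best=750 via (A,nl_idx)
  {AD}: card=80; try (A,nl_idx)→800, (D,hash)→1420, (A,merge)→2070, (D,merge)→2140, (A,hash)→2560, (A,nl)→12080 …(+1); best=800 via (A,nl_idx)
  {ABC}: card=4800; try (A,hash)→4600, (B,merge)→7750, (B,hash)→8250, (A,merge)→11550, (A,nl_idx)→12600, (B,nl)→120750 …(+1); best=4600 via (A,hash)
  {ACD}: card=160; try (C,hash)→1480, (C,merge)→1790, (D,hash)→2170, (D,merge)→4390, (C,nl)→4800, (D,nl)→24750; best=1480 via (C,hash)
  {ABCD}: card=2560; try (B,merge)→6920, (B,hash)→8840, (D,hash)→10520, (B,nl)→65480, (D,merge)→72440, (D,nl)→388600; best=6920 via (B,merge)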